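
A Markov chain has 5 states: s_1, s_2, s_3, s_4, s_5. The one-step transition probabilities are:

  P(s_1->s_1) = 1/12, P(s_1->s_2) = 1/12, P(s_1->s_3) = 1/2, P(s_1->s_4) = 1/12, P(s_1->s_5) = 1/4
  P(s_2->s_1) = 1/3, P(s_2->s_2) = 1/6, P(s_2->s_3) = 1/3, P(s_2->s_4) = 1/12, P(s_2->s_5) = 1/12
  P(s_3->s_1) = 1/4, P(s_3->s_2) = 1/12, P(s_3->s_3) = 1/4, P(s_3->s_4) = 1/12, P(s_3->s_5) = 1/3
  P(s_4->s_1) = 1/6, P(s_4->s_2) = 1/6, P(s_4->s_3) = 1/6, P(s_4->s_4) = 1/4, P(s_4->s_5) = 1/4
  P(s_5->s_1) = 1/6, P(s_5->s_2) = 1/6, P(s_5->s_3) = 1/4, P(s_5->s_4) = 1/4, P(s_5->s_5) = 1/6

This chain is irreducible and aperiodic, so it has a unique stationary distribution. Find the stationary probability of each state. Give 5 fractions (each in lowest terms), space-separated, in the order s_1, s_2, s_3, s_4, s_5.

The stationary distribution satisfies pi = pi * P, i.e.:
  pi_s_1 = 1/12*pi_s_1 + 1/3*pi_s_2 + 1/4*pi_s_3 + 1/6*pi_s_4 + 1/6*pi_s_5
  pi_s_2 = 1/12*pi_s_1 + 1/6*pi_s_2 + 1/12*pi_s_3 + 1/6*pi_s_4 + 1/6*pi_s_5
  pi_s_3 = 1/2*pi_s_1 + 1/3*pi_s_2 + 1/4*pi_s_3 + 1/6*pi_s_4 + 1/4*pi_s_5
  pi_s_4 = 1/12*pi_s_1 + 1/12*pi_s_2 + 1/12*pi_s_3 + 1/4*pi_s_4 + 1/4*pi_s_5
  pi_s_5 = 1/4*pi_s_1 + 1/12*pi_s_2 + 1/3*pi_s_3 + 1/4*pi_s_4 + 1/6*pi_s_5
with normalization: pi_s_1 + pi_s_2 + pi_s_3 + pi_s_4 + pi_s_5 = 1.

Using the first 4 balance equations plus normalization, the linear system A*pi = b is:
  [-11/12, 1/3, 1/4, 1/6, 1/6] . pi = 0
  [1/12, -5/6, 1/12, 1/6, 1/6] . pi = 0
  [1/2, 1/3, -3/4, 1/6, 1/4] . pi = 0
  [1/12, 1/12, 1/12, -3/4, 1/4] . pi = 0
  [1, 1, 1, 1, 1] . pi = 1

Solving yields:
  pi_s_1 = 2181/11126
  pi_s_2 = 1397/11126
  pi_s_3 = 3307/11126
  pi_s_4 = 817/5563
  pi_s_5 = 2607/11126

Verification (pi * P):
  2181/11126*1/12 + 1397/11126*1/3 + 3307/11126*1/4 + 817/5563*1/6 + 2607/11126*1/6 = 2181/11126 = pi_s_1  (ok)
  2181/11126*1/12 + 1397/11126*1/6 + 3307/11126*1/12 + 817/5563*1/6 + 2607/11126*1/6 = 1397/11126 = pi_s_2  (ok)
  2181/11126*1/2 + 1397/11126*1/3 + 3307/11126*1/4 + 817/5563*1/6 + 2607/11126*1/4 = 3307/11126 = pi_s_3  (ok)
  2181/11126*1/12 + 1397/11126*1/12 + 3307/11126*1/12 + 817/5563*1/4 + 2607/11126*1/4 = 817/5563 = pi_s_4  (ok)
  2181/11126*1/4 + 1397/11126*1/12 + 3307/11126*1/3 + 817/5563*1/4 + 2607/11126*1/6 = 2607/11126 = pi_s_5  (ok)

Answer: 2181/11126 1397/11126 3307/11126 817/5563 2607/11126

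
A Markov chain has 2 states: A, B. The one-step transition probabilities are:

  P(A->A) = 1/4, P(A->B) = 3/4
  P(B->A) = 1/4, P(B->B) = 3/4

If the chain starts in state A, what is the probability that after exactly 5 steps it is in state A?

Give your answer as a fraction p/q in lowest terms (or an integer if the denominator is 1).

Answer: 1/4

Derivation:
Computing P^5 by repeated multiplication:
P^1 =
  A: [1/4, 3/4]
  B: [1/4, 3/4]
P^2 =
  A: [1/4, 3/4]
  B: [1/4, 3/4]
P^3 =
  A: [1/4, 3/4]
  B: [1/4, 3/4]
P^4 =
  A: [1/4, 3/4]
  B: [1/4, 3/4]
P^5 =
  A: [1/4, 3/4]
  B: [1/4, 3/4]

(P^5)[A -> A] = 1/4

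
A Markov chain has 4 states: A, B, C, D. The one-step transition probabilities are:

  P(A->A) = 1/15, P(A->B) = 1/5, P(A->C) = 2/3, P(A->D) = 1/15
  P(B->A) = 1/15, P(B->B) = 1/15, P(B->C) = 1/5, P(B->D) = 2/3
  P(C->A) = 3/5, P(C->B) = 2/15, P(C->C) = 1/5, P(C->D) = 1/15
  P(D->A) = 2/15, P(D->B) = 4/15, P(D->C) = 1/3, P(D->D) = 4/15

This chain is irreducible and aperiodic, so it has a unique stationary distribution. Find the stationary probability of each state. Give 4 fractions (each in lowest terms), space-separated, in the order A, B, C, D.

The stationary distribution satisfies pi = pi * P, i.e.:
  pi_A = 1/15*pi_A + 1/15*pi_B + 3/5*pi_C + 2/15*pi_D
  pi_B = 1/5*pi_A + 1/15*pi_B + 2/15*pi_C + 4/15*pi_D
  pi_C = 2/3*pi_A + 1/5*pi_B + 1/5*pi_C + 1/3*pi_D
  pi_D = 1/15*pi_A + 2/3*pi_B + 1/15*pi_C + 4/15*pi_D
with normalization: pi_A + pi_B + pi_C + pi_D = 1.

Using the first 3 balance equations plus normalization, the linear system A*pi = b is:
  [-14/15, 1/15, 3/5, 2/15] . pi = 0
  [1/5, -14/15, 2/15, 4/15] . pi = 0
  [2/3, 1/5, -4/5, 1/3] . pi = 0
  [1, 1, 1, 1] . pi = 1

Solving yields:
  pi_A = 1120/4161
  pi_B = 233/1387
  pi_C = 1471/4161
  pi_D = 871/4161

Verification (pi * P):
  1120/4161*1/15 + 233/1387*1/15 + 1471/4161*3/5 + 871/4161*2/15 = 1120/4161 = pi_A  (ok)
  1120/4161*1/5 + 233/1387*1/15 + 1471/4161*2/15 + 871/4161*4/15 = 233/1387 = pi_B  (ok)
  1120/4161*2/3 + 233/1387*1/5 + 1471/4161*1/5 + 871/4161*1/3 = 1471/4161 = pi_C  (ok)
  1120/4161*1/15 + 233/1387*2/3 + 1471/4161*1/15 + 871/4161*4/15 = 871/4161 = pi_D  (ok)

Answer: 1120/4161 233/1387 1471/4161 871/4161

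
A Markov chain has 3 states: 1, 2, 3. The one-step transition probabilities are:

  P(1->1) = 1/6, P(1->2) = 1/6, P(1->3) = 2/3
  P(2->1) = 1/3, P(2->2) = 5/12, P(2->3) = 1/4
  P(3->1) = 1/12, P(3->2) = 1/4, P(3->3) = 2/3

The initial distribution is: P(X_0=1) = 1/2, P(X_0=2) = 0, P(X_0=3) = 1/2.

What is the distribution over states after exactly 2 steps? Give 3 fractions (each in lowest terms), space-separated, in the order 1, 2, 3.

Propagating the distribution step by step (d_{t+1} = d_t * P):
d_0 = (1=1/2, 2=0, 3=1/2)
  d_1[1] = 1/2*1/6 + 0*1/3 + 1/2*1/12 = 1/8
  d_1[2] = 1/2*1/6 + 0*5/12 + 1/2*1/4 = 5/24
  d_1[3] = 1/2*2/3 + 0*1/4 + 1/2*2/3 = 2/3
d_1 = (1=1/8, 2=5/24, 3=2/3)
  d_2[1] = 1/8*1/6 + 5/24*1/3 + 2/3*1/12 = 7/48
  d_2[2] = 1/8*1/6 + 5/24*5/12 + 2/3*1/4 = 79/288
  d_2[3] = 1/8*2/3 + 5/24*1/4 + 2/3*2/3 = 167/288
d_2 = (1=7/48, 2=79/288, 3=167/288)

Answer: 7/48 79/288 167/288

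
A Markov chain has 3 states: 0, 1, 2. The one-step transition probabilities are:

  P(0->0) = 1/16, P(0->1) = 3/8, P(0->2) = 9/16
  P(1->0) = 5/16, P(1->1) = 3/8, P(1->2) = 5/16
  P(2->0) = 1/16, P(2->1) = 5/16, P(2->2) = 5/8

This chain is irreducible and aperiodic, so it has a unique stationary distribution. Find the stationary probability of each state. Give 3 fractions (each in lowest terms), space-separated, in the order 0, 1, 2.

The stationary distribution satisfies pi = pi * P, i.e.:
  pi_0 = 1/16*pi_0 + 5/16*pi_1 + 1/16*pi_2
  pi_1 = 3/8*pi_0 + 3/8*pi_1 + 5/16*pi_2
  pi_2 = 9/16*pi_0 + 5/16*pi_1 + 5/8*pi_2
with normalization: pi_0 + pi_1 + pi_2 = 1.

Using the first 2 balance equations plus normalization, the linear system A*pi = b is:
  [-15/16, 5/16, 1/16] . pi = 0
  [3/8, -5/8, 5/16] . pi = 0
  [1, 1, 1] . pi = 1

Solving yields:
  pi_0 = 35/236
  pi_1 = 81/236
  pi_2 = 30/59

Verification (pi * P):
  35/236*1/16 + 81/236*5/16 + 30/59*1/16 = 35/236 = pi_0  (ok)
  35/236*3/8 + 81/236*3/8 + 30/59*5/16 = 81/236 = pi_1  (ok)
  35/236*9/16 + 81/236*5/16 + 30/59*5/8 = 30/59 = pi_2  (ok)

Answer: 35/236 81/236 30/59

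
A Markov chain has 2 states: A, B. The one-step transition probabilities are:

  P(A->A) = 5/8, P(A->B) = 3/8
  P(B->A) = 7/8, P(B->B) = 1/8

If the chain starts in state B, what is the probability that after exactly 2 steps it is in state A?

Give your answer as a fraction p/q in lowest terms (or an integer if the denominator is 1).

Computing P^2 by repeated multiplication:
P^1 =
  A: [5/8, 3/8]
  B: [7/8, 1/8]
P^2 =
  A: [23/32, 9/32]
  B: [21/32, 11/32]

(P^2)[B -> A] = 21/32

Answer: 21/32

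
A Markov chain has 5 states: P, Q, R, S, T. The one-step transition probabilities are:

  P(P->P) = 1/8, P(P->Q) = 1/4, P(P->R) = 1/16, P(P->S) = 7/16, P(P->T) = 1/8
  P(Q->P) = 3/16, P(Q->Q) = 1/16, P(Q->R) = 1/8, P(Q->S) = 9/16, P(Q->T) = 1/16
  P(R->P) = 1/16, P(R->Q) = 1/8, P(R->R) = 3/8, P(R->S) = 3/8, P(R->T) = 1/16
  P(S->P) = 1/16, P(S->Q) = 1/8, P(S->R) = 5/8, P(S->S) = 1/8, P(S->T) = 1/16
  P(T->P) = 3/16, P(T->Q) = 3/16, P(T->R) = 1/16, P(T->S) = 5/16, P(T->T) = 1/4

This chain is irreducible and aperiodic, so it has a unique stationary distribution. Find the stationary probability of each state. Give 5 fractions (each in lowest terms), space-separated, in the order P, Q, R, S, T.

The stationary distribution satisfies pi = pi * P, i.e.:
  pi_P = 1/8*pi_P + 3/16*pi_Q + 1/16*pi_R + 1/16*pi_S + 3/16*pi_T
  pi_Q = 1/4*pi_P + 1/16*pi_Q + 1/8*pi_R + 1/8*pi_S + 3/16*pi_T
  pi_R = 1/16*pi_P + 1/8*pi_Q + 3/8*pi_R + 5/8*pi_S + 1/16*pi_T
  pi_S = 7/16*pi_P + 9/16*pi_Q + 3/8*pi_R + 1/8*pi_S + 5/16*pi_T
  pi_T = 1/8*pi_P + 1/16*pi_Q + 1/16*pi_R + 1/16*pi_S + 1/4*pi_T
with normalization: pi_P + pi_Q + pi_R + pi_S + pi_T = 1.

Using the first 4 balance equations plus normalization, the linear system A*pi = b is:
  [-7/8, 3/16, 1/16, 1/16, 3/16] . pi = 0
  [1/4, -15/16, 1/8, 1/8, 3/16] . pi = 0
  [1/16, 1/8, -5/8, 5/8, 1/16] . pi = 0
  [7/16, 9/16, 3/8, -7/8, 5/16] . pi = 0
  [1, 1, 1, 1, 1] . pi = 1

Solving yields:
  pi_P = 309/3227
  pi_Q = 432/3227
  pi_R = 4717/12908
  pi_S = 4139/12908
  pi_T = 272/3227

Verification (pi * P):
  309/3227*1/8 + 432/3227*3/16 + 4717/12908*1/16 + 4139/12908*1/16 + 272/3227*3/16 = 309/3227 = pi_P  (ok)
  309/3227*1/4 + 432/3227*1/16 + 4717/12908*1/8 + 4139/12908*1/8 + 272/3227*3/16 = 432/3227 = pi_Q  (ok)
  309/3227*1/16 + 432/3227*1/8 + 4717/12908*3/8 + 4139/12908*5/8 + 272/3227*1/16 = 4717/12908 = pi_R  (ok)
  309/3227*7/16 + 432/3227*9/16 + 4717/12908*3/8 + 4139/12908*1/8 + 272/3227*5/16 = 4139/12908 = pi_S  (ok)
  309/3227*1/8 + 432/3227*1/16 + 4717/12908*1/16 + 4139/12908*1/16 + 272/3227*1/4 = 272/3227 = pi_T  (ok)

Answer: 309/3227 432/3227 4717/12908 4139/12908 272/3227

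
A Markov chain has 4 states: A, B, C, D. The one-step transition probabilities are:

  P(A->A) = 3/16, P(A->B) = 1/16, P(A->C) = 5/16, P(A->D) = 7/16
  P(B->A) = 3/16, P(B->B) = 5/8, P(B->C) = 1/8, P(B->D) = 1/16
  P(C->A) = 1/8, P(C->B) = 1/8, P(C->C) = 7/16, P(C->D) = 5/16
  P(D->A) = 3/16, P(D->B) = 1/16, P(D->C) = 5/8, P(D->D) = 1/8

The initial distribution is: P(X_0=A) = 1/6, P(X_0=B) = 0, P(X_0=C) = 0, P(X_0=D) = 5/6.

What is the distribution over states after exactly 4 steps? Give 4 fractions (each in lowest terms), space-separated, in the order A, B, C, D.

Propagating the distribution step by step (d_{t+1} = d_t * P):
d_0 = (A=1/6, B=0, C=0, D=5/6)
  d_1[A] = 1/6*3/16 + 0*3/16 + 0*1/8 + 5/6*3/16 = 3/16
  d_1[B] = 1/6*1/16 + 0*5/8 + 0*1/8 + 5/6*1/16 = 1/16
  d_1[C] = 1/6*5/16 + 0*1/8 + 0*7/16 + 5/6*5/8 = 55/96
  d_1[D] = 1/6*7/16 + 0*1/16 + 0*5/16 + 5/6*1/8 = 17/96
d_1 = (A=3/16, B=1/16, C=55/96, D=17/96)
  d_2[A] = 3/16*3/16 + 1/16*3/16 + 55/96*1/8 + 17/96*3/16 = 233/1536
  d_2[B] = 3/16*1/16 + 1/16*5/8 + 55/96*1/8 + 17/96*1/16 = 205/1536
  d_2[C] = 3/16*5/16 + 1/16*1/8 + 55/96*7/16 + 17/96*5/8 = 219/512
  d_2[D] = 3/16*7/16 + 1/16*1/16 + 55/96*5/16 + 17/96*1/8 = 147/512
d_2 = (A=233/1536, B=205/1536, C=219/512, D=147/512)
  d_3[A] = 233/1536*3/16 + 205/1536*3/16 + 219/512*1/8 + 147/512*3/16 = 1317/8192
  d_3[B] = 233/1536*1/16 + 205/1536*5/8 + 219/512*1/8 + 147/512*1/16 = 673/4096
  d_3[C] = 233/1536*5/16 + 205/1536*1/8 + 219/512*7/16 + 147/512*5/8 = 441/1024
  d_3[D] = 233/1536*7/16 + 205/1536*1/16 + 219/512*5/16 + 147/512*1/8 = 2001/8192
d_3 = (A=1317/8192, B=673/4096, C=441/1024, D=2001/8192)
  d_4[A] = 1317/8192*3/16 + 673/4096*3/16 + 441/1024*1/8 + 2001/8192*3/16 = 2631/16384
  d_4[B] = 1317/8192*1/16 + 673/4096*5/8 + 441/1024*1/8 + 2001/8192*1/16 = 11917/65536
  d_4[C] = 1317/8192*5/16 + 673/4096*1/8 + 441/1024*7/16 + 2001/8192*5/8 = 53983/131072
  d_4[D] = 1317/8192*7/16 + 673/4096*1/16 + 441/1024*5/16 + 2001/8192*1/8 = 32207/131072
d_4 = (A=2631/16384, B=11917/65536, C=53983/131072, D=32207/131072)

Answer: 2631/16384 11917/65536 53983/131072 32207/131072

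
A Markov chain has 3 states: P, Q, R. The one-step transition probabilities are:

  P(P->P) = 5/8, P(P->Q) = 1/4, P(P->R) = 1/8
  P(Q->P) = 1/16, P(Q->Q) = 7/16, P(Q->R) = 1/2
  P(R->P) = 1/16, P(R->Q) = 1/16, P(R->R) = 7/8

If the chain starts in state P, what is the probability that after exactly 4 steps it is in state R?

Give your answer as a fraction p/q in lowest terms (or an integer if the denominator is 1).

Answer: 9215/16384

Derivation:
Computing P^4 by repeated multiplication:
P^1 =
  P: [5/8, 1/4, 1/8]
  Q: [1/16, 7/16, 1/2]
  R: [1/16, 1/16, 7/8]
P^2 =
  P: [53/128, 35/128, 5/16]
  Q: [25/256, 61/256, 85/128]
  R: [25/256, 25/256, 103/128]
P^3 =
  P: [605/2048, 497/2048, 473/1024]
  Q: [481/4096, 697/4096, 1459/2048]
  R: [481/4096, 481/4096, 1567/2048]
P^4 =
  P: [7493/32768, 6845/32768, 9215/16384]
  Q: [8425/65536, 9721/65536, 23695/32768]
  R: [8425/65536, 8425/65536, 24343/32768]

(P^4)[P -> R] = 9215/16384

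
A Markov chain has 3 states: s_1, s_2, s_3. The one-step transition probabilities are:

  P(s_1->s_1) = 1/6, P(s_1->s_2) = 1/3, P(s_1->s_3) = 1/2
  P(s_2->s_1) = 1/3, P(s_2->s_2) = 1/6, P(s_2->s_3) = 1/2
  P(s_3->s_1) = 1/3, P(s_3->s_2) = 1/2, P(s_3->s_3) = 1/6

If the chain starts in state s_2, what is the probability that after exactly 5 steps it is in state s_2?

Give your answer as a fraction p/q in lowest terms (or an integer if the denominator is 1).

Computing P^5 by repeated multiplication:
P^1 =
  s_1: [1/6, 1/3, 1/2]
  s_2: [1/3, 1/6, 1/2]
  s_3: [1/3, 1/2, 1/6]
P^2 =
  s_1: [11/36, 13/36, 1/3]
  s_2: [5/18, 7/18, 1/3]
  s_3: [5/18, 5/18, 4/9]
P^3 =
  s_1: [61/216, 71/216, 7/18]
  s_2: [31/108, 35/108, 7/18]
  s_3: [31/108, 13/36, 19/54]
P^4 =
  s_1: [371/1296, 445/1296, 10/27]
  s_2: [185/648, 223/648, 10/27]
  s_3: [185/648, 215/648, 31/81]
P^5 =
  s_1: [2221/7776, 2627/7776, 61/162]
  s_2: [1111/3888, 1313/3888, 61/162]
  s_3: [1111/3888, 443/1296, 181/486]

(P^5)[s_2 -> s_2] = 1313/3888

Answer: 1313/3888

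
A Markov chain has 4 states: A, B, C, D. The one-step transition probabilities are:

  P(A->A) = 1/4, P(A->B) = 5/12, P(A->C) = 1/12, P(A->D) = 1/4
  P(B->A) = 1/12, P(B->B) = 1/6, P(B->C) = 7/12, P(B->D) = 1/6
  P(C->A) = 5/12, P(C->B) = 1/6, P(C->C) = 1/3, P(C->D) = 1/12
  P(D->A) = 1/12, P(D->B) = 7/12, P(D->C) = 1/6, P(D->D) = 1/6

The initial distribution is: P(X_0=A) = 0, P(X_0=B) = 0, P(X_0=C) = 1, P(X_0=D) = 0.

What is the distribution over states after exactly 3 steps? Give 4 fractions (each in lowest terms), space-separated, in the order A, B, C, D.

Propagating the distribution step by step (d_{t+1} = d_t * P):
d_0 = (A=0, B=0, C=1, D=0)
  d_1[A] = 0*1/4 + 0*1/12 + 1*5/12 + 0*1/12 = 5/12
  d_1[B] = 0*5/12 + 0*1/6 + 1*1/6 + 0*7/12 = 1/6
  d_1[C] = 0*1/12 + 0*7/12 + 1*1/3 + 0*1/6 = 1/3
  d_1[D] = 0*1/4 + 0*1/6 + 1*1/12 + 0*1/6 = 1/12
d_1 = (A=5/12, B=1/6, C=1/3, D=1/12)
  d_2[A] = 5/12*1/4 + 1/6*1/12 + 1/3*5/12 + 1/12*1/12 = 19/72
  d_2[B] = 5/12*5/12 + 1/6*1/6 + 1/3*1/6 + 1/12*7/12 = 11/36
  d_2[C] = 5/12*1/12 + 1/6*7/12 + 1/3*1/3 + 1/12*1/6 = 37/144
  d_2[D] = 5/12*1/4 + 1/6*1/6 + 1/3*1/12 + 1/12*1/6 = 25/144
d_2 = (A=19/72, B=11/36, C=37/144, D=25/144)
  d_3[A] = 19/72*1/4 + 11/36*1/12 + 37/144*5/12 + 25/144*1/12 = 23/108
  d_3[B] = 19/72*5/12 + 11/36*1/6 + 37/144*1/6 + 25/144*7/12 = 527/1728
  d_3[C] = 19/72*1/12 + 11/36*7/12 + 37/144*1/3 + 25/144*1/6 = 17/54
  d_3[D] = 19/72*1/4 + 11/36*1/6 + 37/144*1/12 + 25/144*1/6 = 289/1728
d_3 = (A=23/108, B=527/1728, C=17/54, D=289/1728)

Answer: 23/108 527/1728 17/54 289/1728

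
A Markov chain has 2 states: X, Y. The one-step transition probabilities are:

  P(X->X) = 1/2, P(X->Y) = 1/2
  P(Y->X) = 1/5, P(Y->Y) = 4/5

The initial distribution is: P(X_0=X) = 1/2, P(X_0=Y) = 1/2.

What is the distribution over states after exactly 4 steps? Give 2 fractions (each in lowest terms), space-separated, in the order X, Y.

Answer: 5749/20000 14251/20000

Derivation:
Propagating the distribution step by step (d_{t+1} = d_t * P):
d_0 = (X=1/2, Y=1/2)
  d_1[X] = 1/2*1/2 + 1/2*1/5 = 7/20
  d_1[Y] = 1/2*1/2 + 1/2*4/5 = 13/20
d_1 = (X=7/20, Y=13/20)
  d_2[X] = 7/20*1/2 + 13/20*1/5 = 61/200
  d_2[Y] = 7/20*1/2 + 13/20*4/5 = 139/200
d_2 = (X=61/200, Y=139/200)
  d_3[X] = 61/200*1/2 + 139/200*1/5 = 583/2000
  d_3[Y] = 61/200*1/2 + 139/200*4/5 = 1417/2000
d_3 = (X=583/2000, Y=1417/2000)
  d_4[X] = 583/2000*1/2 + 1417/2000*1/5 = 5749/20000
  d_4[Y] = 583/2000*1/2 + 1417/2000*4/5 = 14251/20000
d_4 = (X=5749/20000, Y=14251/20000)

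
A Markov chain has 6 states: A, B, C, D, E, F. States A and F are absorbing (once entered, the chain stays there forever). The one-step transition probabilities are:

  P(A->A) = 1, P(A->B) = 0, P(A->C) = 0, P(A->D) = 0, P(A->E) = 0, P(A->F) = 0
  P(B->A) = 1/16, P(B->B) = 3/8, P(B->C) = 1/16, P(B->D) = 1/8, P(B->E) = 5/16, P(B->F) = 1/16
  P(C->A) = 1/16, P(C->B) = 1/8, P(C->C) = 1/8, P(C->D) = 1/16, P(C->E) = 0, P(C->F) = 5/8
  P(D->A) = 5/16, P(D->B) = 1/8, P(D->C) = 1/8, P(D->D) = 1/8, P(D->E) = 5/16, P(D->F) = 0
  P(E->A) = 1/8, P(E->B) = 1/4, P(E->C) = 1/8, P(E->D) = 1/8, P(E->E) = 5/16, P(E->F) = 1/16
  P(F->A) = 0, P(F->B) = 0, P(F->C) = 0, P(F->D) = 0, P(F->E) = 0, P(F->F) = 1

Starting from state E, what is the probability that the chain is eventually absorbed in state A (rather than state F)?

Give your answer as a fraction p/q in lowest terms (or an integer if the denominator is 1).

Let a_i = P(absorbed in A | start in state i).
Boundary conditions: a_A = 1, a_F = 0.
For each transient state i, a_i = sum_j P(i->j) * a_j:
  a_B = 1/16*a_A + 3/8*a_B + 1/16*a_C + 1/8*a_D + 5/16*a_E + 1/16*a_F
  a_C = 1/16*a_A + 1/8*a_B + 1/8*a_C + 1/16*a_D + 0*a_E + 5/8*a_F
  a_D = 5/16*a_A + 1/8*a_B + 1/8*a_C + 1/8*a_D + 5/16*a_E + 0*a_F
  a_E = 1/8*a_A + 1/4*a_B + 1/8*a_C + 1/8*a_D + 5/16*a_E + 1/16*a_F

Substituting a_A = 1 and a_F = 0, rearrange to (I - Q) a = r where r[i] = P(i -> A):
  [5/8, -1/16, -1/8, -5/16] . (a_B, a_C, a_D, a_E) = 1/16
  [-1/8, 7/8, -1/16, 0] . (a_B, a_C, a_D, a_E) = 1/16
  [-1/8, -1/8, 7/8, -5/16] . (a_B, a_C, a_D, a_E) = 5/16
  [-1/4, -1/8, -1/8, 11/16] . (a_B, a_C, a_D, a_E) = 1/8

Solving yields:
  a_B = 6927/13706
  a_C = 118/623
  a_D = 4392/6853
  a_E = 3540/6853

Starting state is E, so the absorption probability is a_E = 3540/6853.

Answer: 3540/6853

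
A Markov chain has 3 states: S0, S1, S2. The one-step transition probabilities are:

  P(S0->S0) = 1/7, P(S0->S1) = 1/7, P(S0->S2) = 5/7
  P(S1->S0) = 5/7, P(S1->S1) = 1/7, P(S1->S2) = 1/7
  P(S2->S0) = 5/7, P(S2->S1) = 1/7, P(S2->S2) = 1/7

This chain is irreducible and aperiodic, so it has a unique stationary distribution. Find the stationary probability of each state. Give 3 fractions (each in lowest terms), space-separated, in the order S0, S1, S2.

Answer: 5/11 1/7 31/77

Derivation:
The stationary distribution satisfies pi = pi * P, i.e.:
  pi_S0 = 1/7*pi_S0 + 5/7*pi_S1 + 5/7*pi_S2
  pi_S1 = 1/7*pi_S0 + 1/7*pi_S1 + 1/7*pi_S2
  pi_S2 = 5/7*pi_S0 + 1/7*pi_S1 + 1/7*pi_S2
with normalization: pi_S0 + pi_S1 + pi_S2 = 1.

Using the first 2 balance equations plus normalization, the linear system A*pi = b is:
  [-6/7, 5/7, 5/7] . pi = 0
  [1/7, -6/7, 1/7] . pi = 0
  [1, 1, 1] . pi = 1

Solving yields:
  pi_S0 = 5/11
  pi_S1 = 1/7
  pi_S2 = 31/77

Verification (pi * P):
  5/11*1/7 + 1/7*5/7 + 31/77*5/7 = 5/11 = pi_S0  (ok)
  5/11*1/7 + 1/7*1/7 + 31/77*1/7 = 1/7 = pi_S1  (ok)
  5/11*5/7 + 1/7*1/7 + 31/77*1/7 = 31/77 = pi_S2  (ok)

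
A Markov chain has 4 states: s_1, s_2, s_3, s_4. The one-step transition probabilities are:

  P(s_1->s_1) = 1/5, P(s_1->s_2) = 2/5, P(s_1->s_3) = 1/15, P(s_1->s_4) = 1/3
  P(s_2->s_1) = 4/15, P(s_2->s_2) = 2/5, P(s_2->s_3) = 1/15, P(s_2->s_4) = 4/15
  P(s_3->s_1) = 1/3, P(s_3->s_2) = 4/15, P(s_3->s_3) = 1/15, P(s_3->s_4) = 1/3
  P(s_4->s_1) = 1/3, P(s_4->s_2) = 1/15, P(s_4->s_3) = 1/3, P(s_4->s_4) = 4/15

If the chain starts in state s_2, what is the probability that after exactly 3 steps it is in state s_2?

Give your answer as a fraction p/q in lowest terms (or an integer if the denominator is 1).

Computing P^3 by repeated multiplication:
P^1 =
  s_1: [1/5, 2/5, 1/15, 1/3]
  s_2: [4/15, 2/5, 1/15, 4/15]
  s_3: [1/3, 4/15, 1/15, 1/3]
  s_4: [1/3, 1/15, 1/3, 4/15]
P^2 =
  s_1: [7/25, 7/25, 7/45, 64/225]
  s_2: [61/225, 68/225, 31/225, 13/45]
  s_3: [61/225, 7/25, 7/45, 22/75]
  s_4: [64/225, 4/15, 31/225, 14/45]
P^3 =
  s_1: [104/375, 64/225, 481/3375, 998/3375]
  s_2: [187/675, 107/375, 97/675, 992/3375]
  s_3: [188/675, 38/135, 163/1125, 332/1125]
  s_4: [937/3375, 938/3375, 101/675, 199/675]

(P^3)[s_2 -> s_2] = 107/375

Answer: 107/375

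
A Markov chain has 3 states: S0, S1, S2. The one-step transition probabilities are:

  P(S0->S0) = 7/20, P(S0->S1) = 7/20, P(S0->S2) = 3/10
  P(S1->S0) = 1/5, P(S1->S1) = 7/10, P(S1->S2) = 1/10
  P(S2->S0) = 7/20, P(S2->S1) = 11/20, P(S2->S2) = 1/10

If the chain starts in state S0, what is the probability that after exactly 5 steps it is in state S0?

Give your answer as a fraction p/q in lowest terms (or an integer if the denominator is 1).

Answer: 168173/640000

Derivation:
Computing P^5 by repeated multiplication:
P^1 =
  S0: [7/20, 7/20, 3/10]
  S1: [1/5, 7/10, 1/10]
  S2: [7/20, 11/20, 1/10]
P^2 =
  S0: [119/400, 213/400, 17/100]
  S1: [49/200, 123/200, 7/50]
  S2: [107/400, 9/16, 17/100]
P^3 =
  S0: [2161/8000, 4563/8000, 319/2000]
  S1: [1031/4000, 2373/4000, 149/1000]
  S2: [17/64, 4647/8000, 307/2000]
P^4 =
  S0: [42311/160000, 18609/32000, 6161/40000]
  S1: [20881/80000, 9399/16000, 3031/20000]
  S2: [42059/160000, 93441/160000, 49/320]
P^5 =
  S0: [168173/640000, 1869891/3200000, 122311/800000]
  S1: [83803/320000, 937461/1600000, 60881/400000]
  S2: [839677/3200000, 1872087/3200000, 122059/800000]

(P^5)[S0 -> S0] = 168173/640000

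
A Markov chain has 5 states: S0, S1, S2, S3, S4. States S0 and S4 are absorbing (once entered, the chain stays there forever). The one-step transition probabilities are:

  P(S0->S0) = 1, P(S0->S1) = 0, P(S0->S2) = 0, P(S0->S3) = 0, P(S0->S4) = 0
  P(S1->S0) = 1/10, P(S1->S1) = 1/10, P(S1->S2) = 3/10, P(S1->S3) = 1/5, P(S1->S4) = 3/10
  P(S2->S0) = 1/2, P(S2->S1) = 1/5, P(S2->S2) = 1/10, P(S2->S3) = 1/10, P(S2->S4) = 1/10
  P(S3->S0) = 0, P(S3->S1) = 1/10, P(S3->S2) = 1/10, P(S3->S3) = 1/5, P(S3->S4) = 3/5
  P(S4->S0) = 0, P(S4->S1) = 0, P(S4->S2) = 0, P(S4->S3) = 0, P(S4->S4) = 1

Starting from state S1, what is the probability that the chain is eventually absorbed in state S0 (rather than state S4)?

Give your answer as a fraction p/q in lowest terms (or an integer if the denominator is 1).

Answer: 201/566

Derivation:
Let a_i = P(absorbed in S0 | start in state i).
Boundary conditions: a_S0 = 1, a_S4 = 0.
For each transient state i, a_i = sum_j P(i->j) * a_j:
  a_S1 = 1/10*a_S0 + 1/10*a_S1 + 3/10*a_S2 + 1/5*a_S3 + 3/10*a_S4
  a_S2 = 1/2*a_S0 + 1/5*a_S1 + 1/10*a_S2 + 1/10*a_S3 + 1/10*a_S4
  a_S3 = 0*a_S0 + 1/10*a_S1 + 1/10*a_S2 + 1/5*a_S3 + 3/5*a_S4

Substituting a_S0 = 1 and a_S4 = 0, rearrange to (I - Q) a = r where r[i] = P(i -> S0):
  [9/10, -3/10, -1/5] . (a_S1, a_S2, a_S3) = 1/10
  [-1/5, 9/10, -1/10] . (a_S1, a_S2, a_S3) = 1/2
  [-1/10, -1/10, 4/5] . (a_S1, a_S2, a_S3) = 0

Solving yields:
  a_S1 = 201/566
  a_S2 = 367/566
  a_S3 = 71/566

Starting state is S1, so the absorption probability is a_S1 = 201/566.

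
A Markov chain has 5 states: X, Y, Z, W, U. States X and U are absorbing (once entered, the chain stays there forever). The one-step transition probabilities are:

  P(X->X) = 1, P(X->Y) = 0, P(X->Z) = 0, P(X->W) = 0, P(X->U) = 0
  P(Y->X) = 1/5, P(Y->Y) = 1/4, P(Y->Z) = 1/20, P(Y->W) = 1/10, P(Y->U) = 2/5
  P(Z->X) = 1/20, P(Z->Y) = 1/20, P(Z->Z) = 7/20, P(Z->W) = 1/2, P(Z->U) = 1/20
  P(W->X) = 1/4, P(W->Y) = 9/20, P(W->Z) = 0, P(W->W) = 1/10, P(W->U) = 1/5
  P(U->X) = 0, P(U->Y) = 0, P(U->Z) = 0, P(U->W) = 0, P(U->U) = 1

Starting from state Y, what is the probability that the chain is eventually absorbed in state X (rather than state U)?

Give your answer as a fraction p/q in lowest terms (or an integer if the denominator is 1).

Let a_i = P(absorbed in X | start in state i).
Boundary conditions: a_X = 1, a_U = 0.
For each transient state i, a_i = sum_j P(i->j) * a_j:
  a_Y = 1/5*a_X + 1/4*a_Y + 1/20*a_Z + 1/10*a_W + 2/5*a_U
  a_Z = 1/20*a_X + 1/20*a_Y + 7/20*a_Z + 1/2*a_W + 1/20*a_U
  a_W = 1/4*a_X + 9/20*a_Y + 0*a_Z + 1/10*a_W + 1/5*a_U

Substituting a_X = 1 and a_U = 0, rearrange to (I - Q) a = r where r[i] = P(i -> X):
  [3/4, -1/20, -1/10] . (a_Y, a_Z, a_W) = 1/5
  [-1/20, 13/20, -1/2] . (a_Y, a_Z, a_W) = 1/20
  [-9/20, 0, 9/10] . (a_Y, a_Z, a_W) = 1/4

Solving yields:
  a_Y = 63/176
  a_Z = 361/792
  a_W = 1447/3168

Starting state is Y, so the absorption probability is a_Y = 63/176.

Answer: 63/176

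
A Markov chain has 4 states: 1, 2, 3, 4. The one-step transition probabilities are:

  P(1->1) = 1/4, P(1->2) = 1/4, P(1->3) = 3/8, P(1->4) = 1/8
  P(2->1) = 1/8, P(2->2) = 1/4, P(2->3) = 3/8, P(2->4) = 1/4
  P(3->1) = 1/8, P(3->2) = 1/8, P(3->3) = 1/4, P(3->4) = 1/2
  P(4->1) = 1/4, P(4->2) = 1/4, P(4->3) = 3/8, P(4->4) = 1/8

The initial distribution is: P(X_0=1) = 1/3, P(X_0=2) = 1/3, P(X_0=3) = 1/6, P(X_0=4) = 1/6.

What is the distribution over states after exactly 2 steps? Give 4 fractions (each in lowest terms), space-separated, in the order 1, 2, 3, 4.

Propagating the distribution step by step (d_{t+1} = d_t * P):
d_0 = (1=1/3, 2=1/3, 3=1/6, 4=1/6)
  d_1[1] = 1/3*1/4 + 1/3*1/8 + 1/6*1/8 + 1/6*1/4 = 3/16
  d_1[2] = 1/3*1/4 + 1/3*1/4 + 1/6*1/8 + 1/6*1/4 = 11/48
  d_1[3] = 1/3*3/8 + 1/3*3/8 + 1/6*1/4 + 1/6*3/8 = 17/48
  d_1[4] = 1/3*1/8 + 1/3*1/4 + 1/6*1/2 + 1/6*1/8 = 11/48
d_1 = (1=3/16, 2=11/48, 3=17/48, 4=11/48)
  d_2[1] = 3/16*1/4 + 11/48*1/8 + 17/48*1/8 + 11/48*1/4 = 17/96
  d_2[2] = 3/16*1/4 + 11/48*1/4 + 17/48*1/8 + 11/48*1/4 = 79/384
  d_2[3] = 3/16*3/8 + 11/48*3/8 + 17/48*1/4 + 11/48*3/8 = 127/384
  d_2[4] = 3/16*1/8 + 11/48*1/4 + 17/48*1/2 + 11/48*1/8 = 55/192
d_2 = (1=17/96, 2=79/384, 3=127/384, 4=55/192)

Answer: 17/96 79/384 127/384 55/192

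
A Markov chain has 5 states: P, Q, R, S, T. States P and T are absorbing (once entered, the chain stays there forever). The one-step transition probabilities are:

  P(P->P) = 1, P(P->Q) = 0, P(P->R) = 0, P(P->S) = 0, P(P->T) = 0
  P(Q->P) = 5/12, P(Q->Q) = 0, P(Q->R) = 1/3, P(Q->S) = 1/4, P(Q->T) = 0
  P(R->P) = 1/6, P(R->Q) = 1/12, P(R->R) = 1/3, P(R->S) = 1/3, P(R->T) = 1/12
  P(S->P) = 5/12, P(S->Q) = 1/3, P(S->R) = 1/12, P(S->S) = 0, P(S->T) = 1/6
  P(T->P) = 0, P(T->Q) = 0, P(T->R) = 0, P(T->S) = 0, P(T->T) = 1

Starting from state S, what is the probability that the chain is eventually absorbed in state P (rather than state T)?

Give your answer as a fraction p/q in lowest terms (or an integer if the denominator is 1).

Answer: 681/893

Derivation:
Let a_i = P(absorbed in P | start in state i).
Boundary conditions: a_P = 1, a_T = 0.
For each transient state i, a_i = sum_j P(i->j) * a_j:
  a_Q = 5/12*a_P + 0*a_Q + 1/3*a_R + 1/4*a_S + 0*a_T
  a_R = 1/6*a_P + 1/12*a_Q + 1/3*a_R + 1/3*a_S + 1/12*a_T
  a_S = 5/12*a_P + 1/3*a_Q + 1/12*a_R + 0*a_S + 1/6*a_T

Substituting a_P = 1 and a_T = 0, rearrange to (I - Q) a = r where r[i] = P(i -> P):
  [1, -1/3, -1/4] . (a_Q, a_R, a_S) = 5/12
  [-1/12, 2/3, -1/3] . (a_Q, a_R, a_S) = 1/6
  [-1/3, -1/12, 1] . (a_Q, a_R, a_S) = 5/12

Solving yields:
  a_Q = 762/893
  a_R = 659/893
  a_S = 681/893

Starting state is S, so the absorption probability is a_S = 681/893.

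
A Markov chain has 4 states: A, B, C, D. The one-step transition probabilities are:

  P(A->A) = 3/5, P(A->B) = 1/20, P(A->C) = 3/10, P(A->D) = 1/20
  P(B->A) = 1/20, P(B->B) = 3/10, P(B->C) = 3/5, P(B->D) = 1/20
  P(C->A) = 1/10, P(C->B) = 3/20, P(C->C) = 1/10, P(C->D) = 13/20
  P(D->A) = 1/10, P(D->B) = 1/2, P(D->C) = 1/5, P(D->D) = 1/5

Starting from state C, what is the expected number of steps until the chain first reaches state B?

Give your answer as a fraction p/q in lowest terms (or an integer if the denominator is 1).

Let h_i = expected steps to first reach B from state i.
Boundary: h_B = 0.
First-step equations for the other states:
  h_A = 1 + 3/5*h_A + 1/20*h_B + 3/10*h_C + 1/20*h_D
  h_C = 1 + 1/10*h_A + 3/20*h_B + 1/10*h_C + 13/20*h_D
  h_D = 1 + 1/10*h_A + 1/2*h_B + 1/5*h_C + 1/5*h_D

Substituting h_B = 0 and rearranging gives the linear system (I - Q) h = 1:
  [2/5, -3/10, -1/20] . (h_A, h_C, h_D) = 1
  [-1/10, 9/10, -13/20] . (h_A, h_C, h_D) = 1
  [-1/10, -1/5, 4/5] . (h_A, h_C, h_D) = 1

Solving yields:
  h_A = 1080/187
  h_C = 725/187
  h_D = 50/17

Starting state is C, so the expected hitting time is h_C = 725/187.

Answer: 725/187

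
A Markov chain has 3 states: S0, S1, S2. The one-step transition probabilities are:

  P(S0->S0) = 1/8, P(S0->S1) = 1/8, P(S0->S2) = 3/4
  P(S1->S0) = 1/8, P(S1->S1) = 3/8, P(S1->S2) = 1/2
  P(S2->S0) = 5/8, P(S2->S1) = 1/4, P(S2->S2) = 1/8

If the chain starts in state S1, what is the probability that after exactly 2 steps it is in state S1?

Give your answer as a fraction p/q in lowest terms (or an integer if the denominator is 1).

Answer: 9/32

Derivation:
Computing P^2 by repeated multiplication:
P^1 =
  S0: [1/8, 1/8, 3/4]
  S1: [1/8, 3/8, 1/2]
  S2: [5/8, 1/4, 1/8]
P^2 =
  S0: [1/2, 1/4, 1/4]
  S1: [3/8, 9/32, 11/32]
  S2: [3/16, 13/64, 39/64]

(P^2)[S1 -> S1] = 9/32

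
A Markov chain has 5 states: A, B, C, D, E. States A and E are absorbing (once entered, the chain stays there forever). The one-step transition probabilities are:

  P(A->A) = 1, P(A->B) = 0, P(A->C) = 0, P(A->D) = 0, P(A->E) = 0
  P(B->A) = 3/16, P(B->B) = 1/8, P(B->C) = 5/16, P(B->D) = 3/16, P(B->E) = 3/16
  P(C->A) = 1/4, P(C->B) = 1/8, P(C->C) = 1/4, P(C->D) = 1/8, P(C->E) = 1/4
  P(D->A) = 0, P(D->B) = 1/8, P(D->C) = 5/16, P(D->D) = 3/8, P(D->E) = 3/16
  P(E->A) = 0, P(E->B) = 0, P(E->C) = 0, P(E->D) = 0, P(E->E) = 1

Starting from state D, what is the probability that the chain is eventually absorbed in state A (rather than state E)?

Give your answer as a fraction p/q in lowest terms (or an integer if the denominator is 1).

Let a_i = P(absorbed in A | start in state i).
Boundary conditions: a_A = 1, a_E = 0.
For each transient state i, a_i = sum_j P(i->j) * a_j:
  a_B = 3/16*a_A + 1/8*a_B + 5/16*a_C + 3/16*a_D + 3/16*a_E
  a_C = 1/4*a_A + 1/8*a_B + 1/4*a_C + 1/8*a_D + 1/4*a_E
  a_D = 0*a_A + 1/8*a_B + 5/16*a_C + 3/8*a_D + 3/16*a_E

Substituting a_A = 1 and a_E = 0, rearrange to (I - Q) a = r where r[i] = P(i -> A):
  [7/8, -5/16, -3/16] . (a_B, a_C, a_D) = 3/16
  [-1/8, 3/4, -1/8] . (a_B, a_C, a_D) = 1/4
  [-1/8, -5/16, 5/8] . (a_B, a_C, a_D) = 0

Solving yields:
  a_B = 295/659
  a_C = 304/659
  a_D = 211/659

Starting state is D, so the absorption probability is a_D = 211/659.

Answer: 211/659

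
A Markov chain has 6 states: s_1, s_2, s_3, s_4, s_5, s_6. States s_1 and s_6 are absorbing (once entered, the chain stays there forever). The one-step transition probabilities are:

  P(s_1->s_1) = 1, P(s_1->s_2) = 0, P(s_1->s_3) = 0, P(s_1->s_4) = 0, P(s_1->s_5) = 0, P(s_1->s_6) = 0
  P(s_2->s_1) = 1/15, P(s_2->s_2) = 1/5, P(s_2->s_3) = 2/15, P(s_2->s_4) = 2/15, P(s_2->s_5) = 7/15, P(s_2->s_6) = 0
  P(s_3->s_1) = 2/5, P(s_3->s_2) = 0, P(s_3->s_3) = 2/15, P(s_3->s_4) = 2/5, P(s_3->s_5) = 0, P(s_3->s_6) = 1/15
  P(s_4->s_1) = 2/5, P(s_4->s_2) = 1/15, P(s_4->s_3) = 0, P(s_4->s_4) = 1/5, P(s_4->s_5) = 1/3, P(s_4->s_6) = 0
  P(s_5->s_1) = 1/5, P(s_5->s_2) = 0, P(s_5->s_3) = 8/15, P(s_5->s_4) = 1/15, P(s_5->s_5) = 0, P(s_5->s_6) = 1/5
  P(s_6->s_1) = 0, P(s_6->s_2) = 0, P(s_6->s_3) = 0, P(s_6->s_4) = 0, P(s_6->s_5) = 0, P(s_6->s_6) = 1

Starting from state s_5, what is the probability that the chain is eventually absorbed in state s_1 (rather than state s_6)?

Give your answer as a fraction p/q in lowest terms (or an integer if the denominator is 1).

Let a_i = P(absorbed in s_1 | start in state i).
Boundary conditions: a_s_1 = 1, a_s_6 = 0.
For each transient state i, a_i = sum_j P(i->j) * a_j:
  a_s_2 = 1/15*a_s_1 + 1/5*a_s_2 + 2/15*a_s_3 + 2/15*a_s_4 + 7/15*a_s_5 + 0*a_s_6
  a_s_3 = 2/5*a_s_1 + 0*a_s_2 + 2/15*a_s_3 + 2/5*a_s_4 + 0*a_s_5 + 1/15*a_s_6
  a_s_4 = 2/5*a_s_1 + 1/15*a_s_2 + 0*a_s_3 + 1/5*a_s_4 + 1/3*a_s_5 + 0*a_s_6
  a_s_5 = 1/5*a_s_1 + 0*a_s_2 + 8/15*a_s_3 + 1/15*a_s_4 + 0*a_s_5 + 1/5*a_s_6

Substituting a_s_1 = 1 and a_s_6 = 0, rearrange to (I - Q) a = r where r[i] = P(i -> s_1):
  [4/5, -2/15, -2/15, -7/15] . (a_s_2, a_s_3, a_s_4, a_s_5) = 1/15
  [0, 13/15, -2/5, 0] . (a_s_2, a_s_3, a_s_4, a_s_5) = 2/5
  [-1/15, 0, 4/5, -1/3] . (a_s_2, a_s_3, a_s_4, a_s_5) = 2/5
  [0, -8/15, -1/15, 1] . (a_s_2, a_s_3, a_s_4, a_s_5) = 1/5

Solving yields:
  a_s_2 = 18475/23423
  a_s_3 = 20154/23423
  a_s_4 = 20244/23423
  a_s_5 = 16783/23423

Starting state is s_5, so the absorption probability is a_s_5 = 16783/23423.

Answer: 16783/23423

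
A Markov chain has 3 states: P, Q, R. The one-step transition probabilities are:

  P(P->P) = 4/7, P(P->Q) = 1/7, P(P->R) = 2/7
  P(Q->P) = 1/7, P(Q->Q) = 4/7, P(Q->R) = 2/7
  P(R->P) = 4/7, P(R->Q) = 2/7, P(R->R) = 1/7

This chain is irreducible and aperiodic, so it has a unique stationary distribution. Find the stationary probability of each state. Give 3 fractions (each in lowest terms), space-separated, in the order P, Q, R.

The stationary distribution satisfies pi = pi * P, i.e.:
  pi_P = 4/7*pi_P + 1/7*pi_Q + 4/7*pi_R
  pi_Q = 1/7*pi_P + 4/7*pi_Q + 2/7*pi_R
  pi_R = 2/7*pi_P + 2/7*pi_Q + 1/7*pi_R
with normalization: pi_P + pi_Q + pi_R = 1.

Using the first 2 balance equations plus normalization, the linear system A*pi = b is:
  [-3/7, 1/7, 4/7] . pi = 0
  [1/7, -3/7, 2/7] . pi = 0
  [1, 1, 1] . pi = 1

Solving yields:
  pi_P = 7/16
  pi_Q = 5/16
  pi_R = 1/4

Verification (pi * P):
  7/16*4/7 + 5/16*1/7 + 1/4*4/7 = 7/16 = pi_P  (ok)
  7/16*1/7 + 5/16*4/7 + 1/4*2/7 = 5/16 = pi_Q  (ok)
  7/16*2/7 + 5/16*2/7 + 1/4*1/7 = 1/4 = pi_R  (ok)

Answer: 7/16 5/16 1/4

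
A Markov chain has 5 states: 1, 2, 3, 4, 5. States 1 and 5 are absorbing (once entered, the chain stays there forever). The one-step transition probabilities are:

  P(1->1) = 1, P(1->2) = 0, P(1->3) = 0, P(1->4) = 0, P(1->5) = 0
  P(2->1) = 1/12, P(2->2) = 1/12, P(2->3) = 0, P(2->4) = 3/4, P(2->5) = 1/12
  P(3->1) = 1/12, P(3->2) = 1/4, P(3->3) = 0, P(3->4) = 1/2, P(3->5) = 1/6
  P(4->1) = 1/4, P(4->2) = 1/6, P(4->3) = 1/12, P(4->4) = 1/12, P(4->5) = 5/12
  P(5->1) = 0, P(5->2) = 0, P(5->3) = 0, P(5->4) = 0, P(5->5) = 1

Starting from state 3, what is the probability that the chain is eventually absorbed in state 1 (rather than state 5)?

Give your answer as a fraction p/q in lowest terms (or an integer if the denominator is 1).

Let a_i = P(absorbed in 1 | start in state i).
Boundary conditions: a_1 = 1, a_5 = 0.
For each transient state i, a_i = sum_j P(i->j) * a_j:
  a_2 = 1/12*a_1 + 1/12*a_2 + 0*a_3 + 3/4*a_4 + 1/12*a_5
  a_3 = 1/12*a_1 + 1/4*a_2 + 0*a_3 + 1/2*a_4 + 1/6*a_5
  a_4 = 1/4*a_1 + 1/6*a_2 + 1/12*a_3 + 1/12*a_4 + 5/12*a_5

Substituting a_1 = 1 and a_5 = 0, rearrange to (I - Q) a = r where r[i] = P(i -> 1):
  [11/12, 0, -3/4] . (a_2, a_3, a_4) = 1/12
  [-1/4, 1, -1/2] . (a_2, a_3, a_4) = 1/12
  [-1/6, -1/12, 11/12] . (a_2, a_3, a_4) = 1/4

Solving yields:
  a_2 = 51/127
  a_3 = 427/1143
  a_4 = 434/1143

Starting state is 3, so the absorption probability is a_3 = 427/1143.

Answer: 427/1143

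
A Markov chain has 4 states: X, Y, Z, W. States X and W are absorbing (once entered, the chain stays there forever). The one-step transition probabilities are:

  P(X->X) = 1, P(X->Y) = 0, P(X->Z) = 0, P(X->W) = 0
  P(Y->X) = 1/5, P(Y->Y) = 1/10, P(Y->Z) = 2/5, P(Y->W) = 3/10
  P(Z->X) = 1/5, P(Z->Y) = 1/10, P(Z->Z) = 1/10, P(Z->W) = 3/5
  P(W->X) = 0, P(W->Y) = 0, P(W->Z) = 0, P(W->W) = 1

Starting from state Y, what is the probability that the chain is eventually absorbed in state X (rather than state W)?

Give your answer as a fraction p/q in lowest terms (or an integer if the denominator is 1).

Let a_i = P(absorbed in X | start in state i).
Boundary conditions: a_X = 1, a_W = 0.
For each transient state i, a_i = sum_j P(i->j) * a_j:
  a_Y = 1/5*a_X + 1/10*a_Y + 2/5*a_Z + 3/10*a_W
  a_Z = 1/5*a_X + 1/10*a_Y + 1/10*a_Z + 3/5*a_W

Substituting a_X = 1 and a_W = 0, rearrange to (I - Q) a = r where r[i] = P(i -> X):
  [9/10, -2/5] . (a_Y, a_Z) = 1/5
  [-1/10, 9/10] . (a_Y, a_Z) = 1/5

Solving yields:
  a_Y = 26/77
  a_Z = 20/77

Starting state is Y, so the absorption probability is a_Y = 26/77.

Answer: 26/77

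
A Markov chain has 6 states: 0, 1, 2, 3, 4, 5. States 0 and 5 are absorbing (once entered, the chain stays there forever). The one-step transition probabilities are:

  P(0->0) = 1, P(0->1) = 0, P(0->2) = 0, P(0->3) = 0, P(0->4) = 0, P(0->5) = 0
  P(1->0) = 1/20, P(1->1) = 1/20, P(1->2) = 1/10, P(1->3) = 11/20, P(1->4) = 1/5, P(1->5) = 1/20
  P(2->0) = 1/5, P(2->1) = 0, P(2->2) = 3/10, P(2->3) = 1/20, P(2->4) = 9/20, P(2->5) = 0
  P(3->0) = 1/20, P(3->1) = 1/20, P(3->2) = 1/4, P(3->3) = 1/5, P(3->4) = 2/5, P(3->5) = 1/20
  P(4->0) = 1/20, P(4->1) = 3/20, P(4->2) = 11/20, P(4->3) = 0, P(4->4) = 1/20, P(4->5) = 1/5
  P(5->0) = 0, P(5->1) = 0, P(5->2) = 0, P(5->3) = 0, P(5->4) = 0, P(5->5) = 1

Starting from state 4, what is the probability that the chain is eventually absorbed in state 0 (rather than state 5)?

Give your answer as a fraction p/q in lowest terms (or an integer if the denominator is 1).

Answer: 19286/36651

Derivation:
Let a_i = P(absorbed in 0 | start in state i).
Boundary conditions: a_0 = 1, a_5 = 0.
For each transient state i, a_i = sum_j P(i->j) * a_j:
  a_1 = 1/20*a_0 + 1/20*a_1 + 1/10*a_2 + 11/20*a_3 + 1/5*a_4 + 1/20*a_5
  a_2 = 1/5*a_0 + 0*a_1 + 3/10*a_2 + 1/20*a_3 + 9/20*a_4 + 0*a_5
  a_3 = 1/20*a_0 + 1/20*a_1 + 1/4*a_2 + 1/5*a_3 + 2/5*a_4 + 1/20*a_5
  a_4 = 1/20*a_0 + 3/20*a_1 + 11/20*a_2 + 0*a_3 + 1/20*a_4 + 1/5*a_5

Substituting a_0 = 1 and a_5 = 0, rearrange to (I - Q) a = r where r[i] = P(i -> 0):
  [19/20, -1/10, -11/20, -1/5] . (a_1, a_2, a_3, a_4) = 1/20
  [0, 7/10, -1/20, -9/20] . (a_1, a_2, a_3, a_4) = 1/5
  [-1/20, -1/4, 4/5, -2/5] . (a_1, a_2, a_3, a_4) = 1/20
  [-3/20, -11/20, 0, 19/20] . (a_1, a_2, a_3, a_4) = 1/20

Solving yields:
  a_1 = 1085/1929
  a_2 = 1282/1929
  a_3 = 20834/36651
  a_4 = 19286/36651

Starting state is 4, so the absorption probability is a_4 = 19286/36651.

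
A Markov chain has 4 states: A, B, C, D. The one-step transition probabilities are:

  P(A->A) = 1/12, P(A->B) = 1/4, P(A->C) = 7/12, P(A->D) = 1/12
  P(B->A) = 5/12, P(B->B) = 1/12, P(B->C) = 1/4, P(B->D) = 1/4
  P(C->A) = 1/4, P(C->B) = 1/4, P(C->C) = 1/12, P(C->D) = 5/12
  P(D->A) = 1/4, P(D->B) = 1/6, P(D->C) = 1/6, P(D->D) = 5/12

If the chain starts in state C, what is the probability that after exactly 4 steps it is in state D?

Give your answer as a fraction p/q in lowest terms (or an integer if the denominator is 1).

Computing P^4 by repeated multiplication:
P^1 =
  A: [1/12, 1/4, 7/12, 1/12]
  B: [5/12, 1/12, 1/4, 1/4]
  C: [1/4, 1/4, 1/12, 5/12]
  D: [1/4, 1/6, 1/6, 5/12]
P^2 =
  A: [5/18, 29/144, 25/144, 25/72]
  B: [7/36, 31/144, 47/144, 19/72]
  C: [1/4, 25/144, 41/144, 7/24]
  D: [17/72, 3/16, 13/48, 11/36]
P^3 =
  A: [205/864, 3/16, 41/144, 251/864]
  B: [73/288, 83/432, 103/432, 91/288]
  C: [205/864, 85/432, 113/432, 263/864]
  D: [209/864, 167/864, 223/864, 265/864]
P^4 =
  A: [1253/5184, 2017/10368, 2669/10368, 397/1296]
  B: [1243/5184, 1987/10368, 2783/10368, 389/1296]
  C: [1261/5184, 221/1152, 899/3456, 395/1296]
  D: [209/864, 1993/10368, 2717/10368, 175/576]

(P^4)[C -> D] = 395/1296

Answer: 395/1296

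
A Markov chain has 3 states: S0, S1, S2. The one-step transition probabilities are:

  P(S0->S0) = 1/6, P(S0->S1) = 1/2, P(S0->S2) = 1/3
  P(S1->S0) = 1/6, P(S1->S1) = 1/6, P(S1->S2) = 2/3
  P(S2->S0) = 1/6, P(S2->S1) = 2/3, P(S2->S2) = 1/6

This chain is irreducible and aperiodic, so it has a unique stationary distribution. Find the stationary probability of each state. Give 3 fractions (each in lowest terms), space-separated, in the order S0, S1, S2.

Answer: 1/6 23/54 11/27

Derivation:
The stationary distribution satisfies pi = pi * P, i.e.:
  pi_S0 = 1/6*pi_S0 + 1/6*pi_S1 + 1/6*pi_S2
  pi_S1 = 1/2*pi_S0 + 1/6*pi_S1 + 2/3*pi_S2
  pi_S2 = 1/3*pi_S0 + 2/3*pi_S1 + 1/6*pi_S2
with normalization: pi_S0 + pi_S1 + pi_S2 = 1.

Using the first 2 balance equations plus normalization, the linear system A*pi = b is:
  [-5/6, 1/6, 1/6] . pi = 0
  [1/2, -5/6, 2/3] . pi = 0
  [1, 1, 1] . pi = 1

Solving yields:
  pi_S0 = 1/6
  pi_S1 = 23/54
  pi_S2 = 11/27

Verification (pi * P):
  1/6*1/6 + 23/54*1/6 + 11/27*1/6 = 1/6 = pi_S0  (ok)
  1/6*1/2 + 23/54*1/6 + 11/27*2/3 = 23/54 = pi_S1  (ok)
  1/6*1/3 + 23/54*2/3 + 11/27*1/6 = 11/27 = pi_S2  (ok)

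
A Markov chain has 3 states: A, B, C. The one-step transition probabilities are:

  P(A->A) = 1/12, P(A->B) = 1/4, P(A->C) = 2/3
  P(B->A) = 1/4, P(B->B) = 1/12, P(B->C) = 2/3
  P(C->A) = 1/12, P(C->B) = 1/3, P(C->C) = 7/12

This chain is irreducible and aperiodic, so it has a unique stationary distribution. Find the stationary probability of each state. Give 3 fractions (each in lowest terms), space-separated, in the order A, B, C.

Answer: 23/182 47/182 8/13

Derivation:
The stationary distribution satisfies pi = pi * P, i.e.:
  pi_A = 1/12*pi_A + 1/4*pi_B + 1/12*pi_C
  pi_B = 1/4*pi_A + 1/12*pi_B + 1/3*pi_C
  pi_C = 2/3*pi_A + 2/3*pi_B + 7/12*pi_C
with normalization: pi_A + pi_B + pi_C = 1.

Using the first 2 balance equations plus normalization, the linear system A*pi = b is:
  [-11/12, 1/4, 1/12] . pi = 0
  [1/4, -11/12, 1/3] . pi = 0
  [1, 1, 1] . pi = 1

Solving yields:
  pi_A = 23/182
  pi_B = 47/182
  pi_C = 8/13

Verification (pi * P):
  23/182*1/12 + 47/182*1/4 + 8/13*1/12 = 23/182 = pi_A  (ok)
  23/182*1/4 + 47/182*1/12 + 8/13*1/3 = 47/182 = pi_B  (ok)
  23/182*2/3 + 47/182*2/3 + 8/13*7/12 = 8/13 = pi_C  (ok)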